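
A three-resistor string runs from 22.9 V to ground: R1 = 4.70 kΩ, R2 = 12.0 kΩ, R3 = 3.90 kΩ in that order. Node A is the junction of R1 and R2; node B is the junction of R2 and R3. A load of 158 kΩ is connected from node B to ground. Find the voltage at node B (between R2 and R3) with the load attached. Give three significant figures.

V ≈ 4.25 V

At node B, R3 is in parallel with the load: R3‖R_L = 3.806 kΩ.
Below node A the resistance is R2 + (R3‖R_L) = 15.81 kΩ, so V_A = 22.9 × 15.81/20.51 = 17.65 V.
Then V_B = V_A × (R3‖R_L)/(R2 + R3‖R_L) = 17.65 × 3.806/15.81 = 4.25 V.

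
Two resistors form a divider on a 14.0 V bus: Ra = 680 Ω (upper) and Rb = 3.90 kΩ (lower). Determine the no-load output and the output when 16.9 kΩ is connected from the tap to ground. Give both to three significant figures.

Open-circuit: V = 14.0 × 3900/(680 + 3900) = 11.9 V.
With the load, Rb becomes Rb‖R_L = 3169 Ω, so V = 14.0 × 3169/3849 = 11.5 V.

Unloaded: 11.9 V; loaded: 11.5 V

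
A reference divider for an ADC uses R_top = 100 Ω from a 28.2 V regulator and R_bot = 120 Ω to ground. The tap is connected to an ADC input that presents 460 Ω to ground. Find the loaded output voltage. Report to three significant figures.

V_out ≈ 13.8 V

The load sits in parallel with R_bot: R_bot‖R_L = (120 × 460) / (120 + 460) = 95.17 Ω.
V_out = 28.2 × 95.17 / (100 + 95.17) = 28.2 × 95.17/195.2 = 13.8 V.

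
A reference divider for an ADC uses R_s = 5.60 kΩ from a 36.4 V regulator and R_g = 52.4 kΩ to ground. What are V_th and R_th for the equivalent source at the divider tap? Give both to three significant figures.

V_th = 32.9 V, R_th = 5.06 kΩ

V_th is the open-circuit tap voltage: 36.4 × 52.4/(5.60 + 52.4) = 32.9 V.
With the supply zeroed, R_s and R_g appear in parallel from the tap: R_th = R_s‖R_g = (5.60 × 52.4)/58.00 = 5.06 kΩ.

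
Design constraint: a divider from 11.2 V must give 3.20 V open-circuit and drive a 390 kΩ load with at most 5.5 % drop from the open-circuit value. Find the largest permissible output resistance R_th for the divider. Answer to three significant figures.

R_th ≤ 22.7 kΩ

Loading drop = R_th/(R_th + R_L) ≤ 0.0550, so R_th ≤ R_L · ε/(1−ε) = 390 kΩ × 0.0550/0.9450 = 22.7 kΩ.
(Any R1, R2 with R2/(R1+R2) = 0.286 and R1‖R2 ≤ 22.7 kΩ will meet the spec.)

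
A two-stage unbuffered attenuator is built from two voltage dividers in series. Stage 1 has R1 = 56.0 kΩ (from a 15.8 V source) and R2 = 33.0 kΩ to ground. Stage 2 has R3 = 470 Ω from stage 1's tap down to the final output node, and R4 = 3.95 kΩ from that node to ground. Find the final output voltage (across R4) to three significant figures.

V_out ≈ 0.919 V

Stage 2 presents R3+R4 = 4420 Ω as a load on stage 1's tap.
Stage 1's lower leg becomes R2‖(R3+R4) = 3898 Ω, so V_mid = 15.8 × 3898/59900 = 1.028 V.
Stage 2 is itself unloaded: V_out = V_mid × R4/(R3+R4) = 1.028 × 3950/4420 = 0.919 V.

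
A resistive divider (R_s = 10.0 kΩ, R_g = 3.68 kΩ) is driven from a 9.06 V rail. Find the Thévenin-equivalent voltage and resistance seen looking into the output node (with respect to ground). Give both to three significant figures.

V_th = 2.44 V, R_th = 2.69 kΩ

V_th is the open-circuit tap voltage: 9.06 × 3.68/(10.0 + 3.68) = 2.44 V.
With the supply zeroed, R_s and R_g appear in parallel from the tap: R_th = R_s‖R_g = (10.0 × 3.68)/13.68 = 2.69 kΩ.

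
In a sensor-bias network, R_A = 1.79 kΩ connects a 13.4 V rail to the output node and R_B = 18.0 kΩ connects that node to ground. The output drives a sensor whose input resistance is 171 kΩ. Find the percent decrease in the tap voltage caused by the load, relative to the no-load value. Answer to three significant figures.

The divider's output (Thévenin) resistance is R_A‖R_B = 1.628 kΩ.
Fractional drop under load = R_th/(R_th + R_L) = 1.628 / (1.628 + 171) = 0.009431.
So the output falls by 0.943 %.

0.943 %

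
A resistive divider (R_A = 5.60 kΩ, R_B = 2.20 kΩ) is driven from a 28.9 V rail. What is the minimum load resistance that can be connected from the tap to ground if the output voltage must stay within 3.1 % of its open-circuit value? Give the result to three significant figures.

Output resistance R_th = R_A‖R_B = (5.60 × 2.20)/7.800 = 1.579 kΩ.
The fractional drop is R_th/(R_th + R_L); requiring this ≤ 0.0310 gives R_L ≥ R_th(1/0.0310 − 1) = 1.579 × 31.26 = 49.4 kΩ.

R_L(min) ≈ 49.4 kΩ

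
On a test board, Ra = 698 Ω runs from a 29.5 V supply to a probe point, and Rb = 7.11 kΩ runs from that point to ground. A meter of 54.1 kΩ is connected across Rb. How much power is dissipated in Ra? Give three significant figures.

Total resistance from the source is Ra + (Rb‖R_L) = 6982 Ω, so I = 29.5/6982 Ω = 4.225 mA.
P = I²·Ra = (4.225 mA)² × 698 Ω = 12.5 mW.

P ≈ 12.5 mW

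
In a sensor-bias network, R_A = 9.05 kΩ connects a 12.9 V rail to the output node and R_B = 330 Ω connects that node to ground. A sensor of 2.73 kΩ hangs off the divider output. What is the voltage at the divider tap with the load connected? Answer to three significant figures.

The load sits in parallel with R_B: R_B‖R_L = (330 × 2730) / (330 + 2730) = 294.4 Ω.
V_out = 12.9 × 294.4 / (9050 + 294.4) = 12.9 × 294.4/9344 = 0.406 V.

V_out ≈ 0.406 V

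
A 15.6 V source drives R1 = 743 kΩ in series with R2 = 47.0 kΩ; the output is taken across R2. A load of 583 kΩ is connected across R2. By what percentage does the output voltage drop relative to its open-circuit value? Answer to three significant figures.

7.05 %

The divider's output (Thévenin) resistance is R1‖R2 = 44.20 kΩ.
Fractional drop under load = R_th/(R_th + R_L) = 44.20 / (44.20 + 583) = 0.07048.
So the output falls by 7.05 %.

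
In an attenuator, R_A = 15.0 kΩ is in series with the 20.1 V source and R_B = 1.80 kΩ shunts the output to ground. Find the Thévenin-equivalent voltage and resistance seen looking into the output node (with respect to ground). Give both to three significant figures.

V_th is the open-circuit tap voltage: 20.1 × 1.80/(15.0 + 1.80) = 2.15 V.
With the supply zeroed, R_A and R_B appear in parallel from the tap: R_th = R_A‖R_B = (15.0 × 1.80)/16.80 = 1.61 kΩ.

V_th = 2.15 V, R_th = 1.61 kΩ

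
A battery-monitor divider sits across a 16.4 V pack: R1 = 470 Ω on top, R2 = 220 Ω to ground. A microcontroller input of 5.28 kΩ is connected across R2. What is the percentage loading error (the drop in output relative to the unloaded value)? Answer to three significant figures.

2.76 %

The divider's output (Thévenin) resistance is R1‖R2 = 149.9 Ω.
Fractional drop under load = R_th/(R_th + R_L) = 149.9 / (149.9 + 5280) = 0.02760.
So the output falls by 2.76 %.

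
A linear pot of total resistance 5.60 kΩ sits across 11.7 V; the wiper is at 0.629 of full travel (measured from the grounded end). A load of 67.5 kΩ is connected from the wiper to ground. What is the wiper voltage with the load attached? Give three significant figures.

The wiper splits the pot into (1−α)R = 2.078 kΩ above and αR = 3.522 kΩ below.
Lower section ‖ load = 3.348 kΩ.
V_wiper = 11.7 × 3.348/(2.078 + 3.348) = 7.22 V.

V ≈ 7.22 V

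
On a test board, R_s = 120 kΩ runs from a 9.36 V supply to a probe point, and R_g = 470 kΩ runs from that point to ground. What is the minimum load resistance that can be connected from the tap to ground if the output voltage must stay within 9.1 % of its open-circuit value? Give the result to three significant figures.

R_L(min) ≈ 955 kΩ

Output resistance R_th = R_s‖R_g = (120 × 470)/590.0 = 95.59 kΩ.
The fractional drop is R_th/(R_th + R_L); requiring this ≤ 0.0910 gives R_L ≥ R_th(1/0.0910 − 1) = 95.59 × 9.989 = 955 kΩ.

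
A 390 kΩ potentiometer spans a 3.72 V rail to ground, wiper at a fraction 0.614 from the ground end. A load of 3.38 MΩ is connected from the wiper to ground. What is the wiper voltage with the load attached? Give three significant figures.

V ≈ 2.22 V

The wiper splits the pot into (1−α)R = 150.5 kΩ above and αR = 239.5 kΩ below.
Lower section ‖ load = 223.6 kΩ.
V_wiper = 3.72 × 223.6/(150.5 + 223.6) = 2.22 V.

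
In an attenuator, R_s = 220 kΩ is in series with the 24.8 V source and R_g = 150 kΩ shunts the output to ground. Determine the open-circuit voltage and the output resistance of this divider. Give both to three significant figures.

V_th is the open-circuit tap voltage: 24.8 × 150/(220 + 150) = 10.1 V.
With the supply zeroed, R_s and R_g appear in parallel from the tap: R_th = R_s‖R_g = (220 × 150)/370.0 = 89.2 kΩ.

V_th = 10.1 V, R_th = 89.2 kΩ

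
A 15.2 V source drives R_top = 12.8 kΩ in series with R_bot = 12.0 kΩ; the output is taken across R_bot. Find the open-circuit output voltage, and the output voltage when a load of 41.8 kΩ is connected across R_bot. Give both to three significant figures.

Unloaded: 7.35 V; loaded: 6.41 V

Open-circuit: V = 15.2 × 12.0/(12.8 + 12.0) = 7.35 V.
With the load, R_bot becomes R_bot‖R_L = 9.323 kΩ, so V = 15.2 × 9.323/22.12 = 6.41 V.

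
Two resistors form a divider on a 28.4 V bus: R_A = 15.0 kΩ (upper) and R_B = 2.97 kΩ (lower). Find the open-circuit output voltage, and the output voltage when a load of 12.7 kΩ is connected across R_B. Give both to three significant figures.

Unloaded: 4.69 V; loaded: 3.93 V

Open-circuit: V = 28.4 × 2.97/(15.0 + 2.97) = 4.69 V.
With the load, R_B becomes R_B‖R_L = 2.407 kΩ, so V = 28.4 × 2.407/17.41 = 3.93 V.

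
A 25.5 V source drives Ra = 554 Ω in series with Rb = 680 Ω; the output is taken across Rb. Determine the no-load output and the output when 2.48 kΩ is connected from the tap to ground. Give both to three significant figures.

Unloaded: 14.1 V; loaded: 12.5 V

Open-circuit: V = 25.5 × 680/(554 + 680) = 14.1 V.
With the load, Rb becomes Rb‖R_L = 533.7 Ω, so V = 25.5 × 533.7/1088 = 12.5 V.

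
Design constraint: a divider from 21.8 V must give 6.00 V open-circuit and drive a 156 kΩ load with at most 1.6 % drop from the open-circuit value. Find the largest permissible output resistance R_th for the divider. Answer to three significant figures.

Loading drop = R_th/(R_th + R_L) ≤ 0.0160, so R_th ≤ R_L · ε/(1−ε) = 156 kΩ × 0.0160/0.9840 = 2.54 kΩ.
(Any R1, R2 with R2/(R1+R2) = 0.275 and R1‖R2 ≤ 2.54 kΩ will meet the spec.)

R_th ≤ 2.54 kΩ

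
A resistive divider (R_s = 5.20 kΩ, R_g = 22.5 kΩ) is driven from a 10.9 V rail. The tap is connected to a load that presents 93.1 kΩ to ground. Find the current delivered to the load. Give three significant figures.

R_g‖R_L = 18.12 kΩ; V_out = 10.9 × 18.12/23.32 = 8.470 V.
I_L = V_out / R_L = 8.470 / 93.1 kΩ = 0.0910 mA.

I_L ≈ 0.0910 mA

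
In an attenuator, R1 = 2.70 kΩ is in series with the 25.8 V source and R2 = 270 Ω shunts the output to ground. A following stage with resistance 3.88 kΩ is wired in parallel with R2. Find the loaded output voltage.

The load sits in parallel with R2: R2‖R_L = (270 × 3880) / (270 + 3880) = 252.4 Ω.
V_out = 25.8 × 252.4 / (2700 + 252.4) = 25.8 × 252.4/2952 = 2.21 V.
(Unloaded it would have been 2.35 V.)

V_out ≈ 2.21 V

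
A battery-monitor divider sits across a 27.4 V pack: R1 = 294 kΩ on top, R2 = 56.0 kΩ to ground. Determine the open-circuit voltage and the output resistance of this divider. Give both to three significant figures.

V_th = 4.38 V, R_th = 47.0 kΩ

V_th is the open-circuit tap voltage: 27.4 × 56.0/(294 + 56.0) = 4.38 V.
With the supply zeroed, R1 and R2 appear in parallel from the tap: R_th = R1‖R2 = (294 × 56.0)/350.0 = 47.0 kΩ.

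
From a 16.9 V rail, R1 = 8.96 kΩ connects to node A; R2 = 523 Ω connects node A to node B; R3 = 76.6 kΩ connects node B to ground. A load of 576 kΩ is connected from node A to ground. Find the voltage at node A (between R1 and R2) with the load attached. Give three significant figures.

Below node A the series string R2+R3 = 77120 Ω sits in parallel with the 576000 Ω load: 68020 Ω.
V_A = 16.9 × 68020/(8960 + 68020) = 14.9 V.

V ≈ 14.9 V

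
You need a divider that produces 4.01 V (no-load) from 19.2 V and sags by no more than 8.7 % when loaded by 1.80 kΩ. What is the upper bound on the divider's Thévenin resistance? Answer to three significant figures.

R_th ≤ 172 Ω

Loading drop = R_th/(R_th + R_L) ≤ 0.0870, so R_th ≤ R_L · ε/(1−ε) = 1.80 kΩ × 0.0870/0.9130 = 172 Ω.
(Any R1, R2 with R2/(R1+R2) = 0.209 and R1‖R2 ≤ 172 Ω will meet the spec.)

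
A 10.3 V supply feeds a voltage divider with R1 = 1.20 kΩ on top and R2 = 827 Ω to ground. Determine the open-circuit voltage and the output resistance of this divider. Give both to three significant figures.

V_th = 4.20 V, R_th = 490 Ω

V_th is the open-circuit tap voltage: 10.3 × 827/(1200 + 827) = 4.20 V.
With the supply zeroed, R1 and R2 appear in parallel from the tap: R_th = R1‖R2 = (1200 × 827)/2027 = 490 Ω.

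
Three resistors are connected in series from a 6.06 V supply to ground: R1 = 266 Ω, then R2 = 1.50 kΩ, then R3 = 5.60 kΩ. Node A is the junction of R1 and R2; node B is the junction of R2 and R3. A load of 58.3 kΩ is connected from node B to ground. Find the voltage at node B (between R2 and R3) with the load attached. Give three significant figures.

V ≈ 4.50 V

At node B, R3 is in parallel with the load: R3‖R_L = 5109 Ω.
Below node A the resistance is R2 + (R3‖R_L) = 6609 Ω, so V_A = 6.06 × 6609/6875 = 5.826 V.
Then V_B = V_A × (R3‖R_L)/(R2 + R3‖R_L) = 5.826 × 5109/6609 = 4.50 V.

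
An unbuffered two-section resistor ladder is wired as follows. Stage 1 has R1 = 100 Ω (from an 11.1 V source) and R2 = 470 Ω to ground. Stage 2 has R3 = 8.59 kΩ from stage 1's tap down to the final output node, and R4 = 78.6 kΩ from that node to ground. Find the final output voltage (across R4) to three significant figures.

V_out ≈ 8.24 V

Stage 2 presents R3+R4 = 87190 Ω as a load on stage 1's tap.
Stage 1's lower leg becomes R2‖(R3+R4) = 467.5 Ω, so V_mid = 11.1 × 467.5/567.5 = 9.144 V.
Stage 2 is itself unloaded: V_out = V_mid × R4/(R3+R4) = 9.144 × 78600/87190 = 8.24 V.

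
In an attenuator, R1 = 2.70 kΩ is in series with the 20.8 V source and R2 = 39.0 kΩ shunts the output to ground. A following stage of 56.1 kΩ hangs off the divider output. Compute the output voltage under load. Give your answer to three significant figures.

The load sits in parallel with R2: R2‖R_L = (39.0 × 56.1) / (39.0 + 56.1) = 23.01 kΩ.
V_out = 20.8 × 23.01 / (2.70 + 23.01) = 20.8 × 23.01/25.71 = 18.6 V.
(Unloaded it would have been 19.5 V.)

V_out ≈ 18.6 V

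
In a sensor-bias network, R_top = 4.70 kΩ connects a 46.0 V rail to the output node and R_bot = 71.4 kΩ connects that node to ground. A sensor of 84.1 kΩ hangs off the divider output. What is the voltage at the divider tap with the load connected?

The load sits in parallel with R_bot: R_bot‖R_L = (71.4 × 84.1) / (71.4 + 84.1) = 38.62 kΩ.
V_out = 46.0 × 38.62 / (4.70 + 38.62) = 46.0 × 38.62/43.32 = 41.0 V.
(Unloaded it would have been 43.2 V.)

V_out ≈ 41.0 V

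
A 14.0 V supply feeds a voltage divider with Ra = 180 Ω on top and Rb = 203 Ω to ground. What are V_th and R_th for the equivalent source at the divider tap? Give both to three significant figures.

V_th = 7.42 V, R_th = 95.4 Ω

V_th is the open-circuit tap voltage: 14.0 × 203/(180 + 203) = 7.42 V.
With the supply zeroed, Ra and Rb appear in parallel from the tap: R_th = Ra‖Rb = (180 × 203)/383.0 = 95.4 Ω.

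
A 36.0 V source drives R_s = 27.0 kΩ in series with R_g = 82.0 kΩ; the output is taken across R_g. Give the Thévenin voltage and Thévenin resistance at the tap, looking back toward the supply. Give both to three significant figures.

V_th is the open-circuit tap voltage: 36.0 × 82.0/(27.0 + 82.0) = 27.1 V.
With the supply zeroed, R_s and R_g appear in parallel from the tap: R_th = R_s‖R_g = (27.0 × 82.0)/109.0 = 20.3 kΩ.

V_th = 27.1 V, R_th = 20.3 kΩ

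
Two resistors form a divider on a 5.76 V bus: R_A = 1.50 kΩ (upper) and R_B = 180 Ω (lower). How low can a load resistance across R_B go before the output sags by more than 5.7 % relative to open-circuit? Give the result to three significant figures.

R_L(min) ≈ 2.66 kΩ

Output resistance R_th = R_A‖R_B = (1500 × 180)/1680 = 160.7 Ω.
The fractional drop is R_th/(R_th + R_L); requiring this ≤ 0.0570 gives R_L ≥ R_th(1/0.0570 − 1) = 160.7 × 16.54 = 2.66 kΩ.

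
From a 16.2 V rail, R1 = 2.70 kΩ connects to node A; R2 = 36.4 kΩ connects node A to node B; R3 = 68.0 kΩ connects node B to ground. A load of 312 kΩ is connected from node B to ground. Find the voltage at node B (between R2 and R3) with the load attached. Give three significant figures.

V ≈ 9.53 V

At node B, R3 is in parallel with the load: R3‖R_L = 55.83 kΩ.
Below node A the resistance is R2 + (R3‖R_L) = 92.23 kΩ, so V_A = 16.2 × 92.23/94.93 = 15.74 V.
Then V_B = V_A × (R3‖R_L)/(R2 + R3‖R_L) = 15.74 × 55.83/92.23 = 9.53 V.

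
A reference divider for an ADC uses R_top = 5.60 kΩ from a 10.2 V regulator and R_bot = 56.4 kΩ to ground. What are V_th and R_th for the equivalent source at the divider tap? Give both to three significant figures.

V_th = 9.28 V, R_th = 5.09 kΩ

V_th is the open-circuit tap voltage: 10.2 × 56.4/(5.60 + 56.4) = 9.28 V.
With the supply zeroed, R_top and R_bot appear in parallel from the tap: R_th = R_top‖R_bot = (5.60 × 56.4)/62.00 = 5.09 kΩ.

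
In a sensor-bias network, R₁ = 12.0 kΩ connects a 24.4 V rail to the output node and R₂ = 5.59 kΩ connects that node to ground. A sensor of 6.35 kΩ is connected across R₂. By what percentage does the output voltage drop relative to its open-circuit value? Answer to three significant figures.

Unloaded V = 24.4 × 5.59/17.59 = 7.754 V.
Loaded: R₂‖R_L = 2.973 kΩ, giving V = 24.4 × 2.973/14.97 = 4.845 V.
Drop = (7.754 − 4.845) / 7.754 = 37.5 %.

37.5 %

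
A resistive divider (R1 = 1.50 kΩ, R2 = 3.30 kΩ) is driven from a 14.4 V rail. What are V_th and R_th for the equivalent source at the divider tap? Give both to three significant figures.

V_th is the open-circuit tap voltage: 14.4 × 3.30/(1.50 + 3.30) = 9.90 V.
With the supply zeroed, R1 and R2 appear in parallel from the tap: R_th = R1‖R2 = (1.50 × 3.30)/4.800 = 1.03 kΩ.

V_th = 9.90 V, R_th = 1.03 kΩ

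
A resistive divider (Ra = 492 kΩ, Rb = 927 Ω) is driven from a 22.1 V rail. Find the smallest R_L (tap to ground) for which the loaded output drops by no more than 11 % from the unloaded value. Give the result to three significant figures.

R_L(min) ≈ 7.49 kΩ

Output resistance R_th = Ra‖Rb = (492000 × 927)/492900 = 925.3 Ω.
The fractional drop is R_th/(R_th + R_L); requiring this ≤ 0.110 gives R_L ≥ R_th(1/0.110 − 1) = 925.3 × 8.091 = 7.49 kΩ.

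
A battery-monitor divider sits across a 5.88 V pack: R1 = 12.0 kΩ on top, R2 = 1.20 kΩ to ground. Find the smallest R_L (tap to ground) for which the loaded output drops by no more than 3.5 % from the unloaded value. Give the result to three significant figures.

R_L(min) ≈ 30.1 kΩ

Output resistance R_th = R1‖R2 = (12.0 × 1.20)/13.20 = 1.091 kΩ.
The fractional drop is R_th/(R_th + R_L); requiring this ≤ 0.0350 gives R_L ≥ R_th(1/0.0350 − 1) = 1.091 × 27.57 = 30.1 kΩ.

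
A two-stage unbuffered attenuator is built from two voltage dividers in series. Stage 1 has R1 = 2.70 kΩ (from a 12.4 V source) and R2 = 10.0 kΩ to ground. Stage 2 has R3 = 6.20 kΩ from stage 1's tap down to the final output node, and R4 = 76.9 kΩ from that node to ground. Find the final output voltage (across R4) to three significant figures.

Stage 2 presents R3+R4 = 83.10 kΩ as a load on stage 1's tap.
Stage 1's lower leg becomes R2‖(R3+R4) = 8.926 kΩ, so V_mid = 12.4 × 8.926/11.63 = 9.520 V.
Stage 2 is itself unloaded: V_out = V_mid × R4/(R3+R4) = 9.520 × 76.9/83.10 = 8.81 V.

V_out ≈ 8.81 V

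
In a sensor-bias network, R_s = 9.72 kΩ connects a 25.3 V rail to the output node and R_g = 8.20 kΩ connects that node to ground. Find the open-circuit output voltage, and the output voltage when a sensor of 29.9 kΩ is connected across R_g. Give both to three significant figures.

Open-circuit: V = 25.3 × 8.20/(9.72 + 8.20) = 11.6 V.
With the load, R_g becomes R_g‖R_L = 6.435 kΩ, so V = 25.3 × 6.435/16.16 = 10.1 V.

Unloaded: 11.6 V; loaded: 10.1 V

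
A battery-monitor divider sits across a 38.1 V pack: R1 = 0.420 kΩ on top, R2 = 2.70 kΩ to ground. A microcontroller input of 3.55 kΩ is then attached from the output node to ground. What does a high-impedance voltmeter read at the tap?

V_out ≈ 29.9 V

The load sits in parallel with R2: R2‖R_L = (2700 × 3550) / (2700 + 3550) = 1534 Ω.
V_out = 38.1 × 1534 / (420 + 1534) = 38.1 × 1534/1954 = 29.9 V.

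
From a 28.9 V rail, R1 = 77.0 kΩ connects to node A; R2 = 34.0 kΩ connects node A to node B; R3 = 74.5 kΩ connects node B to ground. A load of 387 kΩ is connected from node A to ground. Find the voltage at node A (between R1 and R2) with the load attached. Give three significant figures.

V ≈ 15.1 V

Below node A the series string R2+R3 = 108.5 kΩ sits in parallel with the 387 kΩ load: 84.74 kΩ.
V_A = 28.9 × 84.74/(77.0 + 84.74) = 15.1 V.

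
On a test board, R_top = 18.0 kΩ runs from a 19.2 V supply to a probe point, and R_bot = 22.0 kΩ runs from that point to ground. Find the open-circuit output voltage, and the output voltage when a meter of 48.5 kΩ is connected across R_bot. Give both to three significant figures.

Unloaded: 10.6 V; loaded: 8.77 V

Open-circuit: V = 19.2 × 22.0/(18.0 + 22.0) = 10.6 V.
With the load, R_bot becomes R_bot‖R_L = 15.13 kΩ, so V = 19.2 × 15.13/33.13 = 8.77 V.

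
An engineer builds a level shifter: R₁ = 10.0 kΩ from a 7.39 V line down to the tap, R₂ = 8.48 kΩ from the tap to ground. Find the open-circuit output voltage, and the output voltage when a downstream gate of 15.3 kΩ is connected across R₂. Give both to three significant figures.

Open-circuit: V = 7.39 × 8.48/(10.0 + 8.48) = 3.39 V.
With the load, R₂ becomes R₂‖R_L = 5.456 kΩ, so V = 7.39 × 5.456/15.46 = 2.61 V.

Unloaded: 3.39 V; loaded: 2.61 V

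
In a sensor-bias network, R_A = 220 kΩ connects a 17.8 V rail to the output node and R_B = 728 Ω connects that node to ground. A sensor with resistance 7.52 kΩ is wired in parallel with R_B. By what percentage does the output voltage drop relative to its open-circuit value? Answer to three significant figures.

Unloaded V = 17.8 × 728/220700 = 0.058708 V.
Loaded: R_B‖R_L = 663.7 Ω, giving V = 17.8 × 663.7/220700 = 0.053541 V.
Drop = (0.058708 − 0.053541) / 0.058708 = 8.80 %.

8.80 %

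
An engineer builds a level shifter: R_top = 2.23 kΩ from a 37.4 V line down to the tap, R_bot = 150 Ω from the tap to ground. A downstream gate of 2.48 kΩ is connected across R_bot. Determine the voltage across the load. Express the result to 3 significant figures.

V_out ≈ 2.23 V

The load sits in parallel with R_bot: R_bot‖R_L = (150 × 2480) / (150 + 2480) = 141.4 Ω.
V_out = 37.4 × 141.4 / (2230 + 141.4) = 37.4 × 141.4/2371 = 2.23 V.
(Unloaded it would have been 2.36 V.)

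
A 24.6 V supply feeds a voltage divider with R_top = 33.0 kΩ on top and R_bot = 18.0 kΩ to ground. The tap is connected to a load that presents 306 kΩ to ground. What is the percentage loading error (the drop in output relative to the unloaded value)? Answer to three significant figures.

The divider's output (Thévenin) resistance is R_top‖R_bot = 11.65 kΩ.
Fractional drop under load = R_th/(R_th + R_L) = 11.65 / (11.65 + 306) = 0.03667.
So the output falls by 3.67 %.

3.67 %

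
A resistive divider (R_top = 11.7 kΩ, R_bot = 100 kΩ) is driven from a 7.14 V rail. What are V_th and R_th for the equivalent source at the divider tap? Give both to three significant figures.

V_th is the open-circuit tap voltage: 7.14 × 100/(11.7 + 100) = 6.39 V.
With the supply zeroed, R_top and R_bot appear in parallel from the tap: R_th = R_top‖R_bot = (11.7 × 100)/111.7 = 10.5 kΩ.

V_th = 6.39 V, R_th = 10.5 kΩ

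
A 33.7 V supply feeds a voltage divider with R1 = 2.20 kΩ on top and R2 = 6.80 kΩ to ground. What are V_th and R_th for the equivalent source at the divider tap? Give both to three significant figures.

V_th = 25.5 V, R_th = 1.66 kΩ

V_th is the open-circuit tap voltage: 33.7 × 6.80/(2.20 + 6.80) = 25.5 V.
With the supply zeroed, R1 and R2 appear in parallel from the tap: R_th = R1‖R2 = (2.20 × 6.80)/9.000 = 1.66 kΩ.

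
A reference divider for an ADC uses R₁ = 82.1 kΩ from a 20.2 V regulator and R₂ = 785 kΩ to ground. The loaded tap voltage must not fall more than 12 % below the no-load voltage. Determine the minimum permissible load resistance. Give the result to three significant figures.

R_L(min) ≈ 545 kΩ

Output resistance R_th = R₁‖R₂ = (82.1 × 785)/867.1 = 74.33 kΩ.
The fractional drop is R_th/(R_th + R_L); requiring this ≤ 0.120 gives R_L ≥ R_th(1/0.120 − 1) = 74.33 × 7.333 = 545 kΩ.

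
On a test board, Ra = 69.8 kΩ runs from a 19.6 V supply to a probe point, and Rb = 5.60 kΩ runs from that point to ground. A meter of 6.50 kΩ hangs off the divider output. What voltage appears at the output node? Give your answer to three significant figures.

V_out ≈ 0.810 V

The load sits in parallel with Rb: Rb‖R_L = (5.60 × 6.50) / (5.60 + 6.50) = 3.008 kΩ.
V_out = 19.6 × 3.008 / (69.8 + 3.008) = 19.6 × 3.008/72.81 = 0.810 V.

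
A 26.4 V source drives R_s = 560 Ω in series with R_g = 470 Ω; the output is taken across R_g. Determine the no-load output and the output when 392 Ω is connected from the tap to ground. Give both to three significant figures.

Open-circuit: V = 26.4 × 470/(560 + 470) = 12.0 V.
With the load, R_g becomes R_g‖R_L = 213.7 Ω, so V = 26.4 × 213.7/773.7 = 7.29 V.

Unloaded: 12.0 V; loaded: 7.29 V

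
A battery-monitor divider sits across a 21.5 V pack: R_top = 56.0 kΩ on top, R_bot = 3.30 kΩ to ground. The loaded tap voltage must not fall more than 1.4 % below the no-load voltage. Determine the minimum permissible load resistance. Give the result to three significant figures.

Output resistance R_th = R_top‖R_bot = (56.0 × 3.30)/59.30 = 3.116 kΩ.
The fractional drop is R_th/(R_th + R_L); requiring this ≤ 0.0140 gives R_L ≥ R_th(1/0.0140 − 1) = 3.116 × 70.43 = 219 kΩ.

R_L(min) ≈ 219 kΩ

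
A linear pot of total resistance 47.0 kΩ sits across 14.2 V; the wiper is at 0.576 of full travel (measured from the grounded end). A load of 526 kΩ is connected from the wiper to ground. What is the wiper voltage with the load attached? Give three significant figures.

The wiper splits the pot into (1−α)R = 19.93 kΩ above and αR = 27.07 kΩ below.
Lower section ‖ load = 25.75 kΩ.
V_wiper = 14.2 × 25.75/(19.93 + 25.75) = 8.00 V.

V ≈ 8.00 V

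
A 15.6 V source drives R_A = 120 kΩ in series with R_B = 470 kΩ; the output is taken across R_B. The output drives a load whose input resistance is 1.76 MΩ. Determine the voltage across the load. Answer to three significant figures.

V_out ≈ 11.8 V

The load sits in parallel with R_B: R_B‖R_L = (470 × 1760) / (470 + 1760) = 370.9 kΩ.
V_out = 15.6 × 370.9 / (120 + 370.9) = 15.6 × 370.9/490.9 = 11.8 V.
(Unloaded it would have been 12.4 V.)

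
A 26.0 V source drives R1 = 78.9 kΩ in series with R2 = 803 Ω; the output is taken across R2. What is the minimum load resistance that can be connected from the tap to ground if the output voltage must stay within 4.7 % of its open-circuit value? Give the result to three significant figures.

R_L(min) ≈ 16.1 kΩ

Output resistance R_th = R1‖R2 = (78900 × 803)/79700 = 794.9 Ω.
The fractional drop is R_th/(R_th + R_L); requiring this ≤ 0.0470 gives R_L ≥ R_th(1/0.0470 − 1) = 794.9 × 20.28 = 16.1 kΩ.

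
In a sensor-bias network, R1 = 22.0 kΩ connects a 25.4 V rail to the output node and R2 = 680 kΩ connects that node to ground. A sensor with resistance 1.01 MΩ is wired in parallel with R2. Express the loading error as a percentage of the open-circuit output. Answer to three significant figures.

2.07 %

The divider's output (Thévenin) resistance is R1‖R2 = 21.31 kΩ.
Fractional drop under load = R_th/(R_th + R_L) = 21.31 / (21.31 + 1010) = 0.02066.
So the output falls by 2.07 %.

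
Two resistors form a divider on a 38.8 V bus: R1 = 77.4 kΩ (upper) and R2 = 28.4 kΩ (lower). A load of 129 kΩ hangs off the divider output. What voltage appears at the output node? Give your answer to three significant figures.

V_out ≈ 8.97 V

The load sits in parallel with R2: R2‖R_L = (28.4 × 129) / (28.4 + 129) = 23.28 kΩ.
V_out = 38.8 × 23.28 / (77.4 + 23.28) = 38.8 × 23.28/100.7 = 8.97 V.
(Unloaded it would have been 10.4 V.)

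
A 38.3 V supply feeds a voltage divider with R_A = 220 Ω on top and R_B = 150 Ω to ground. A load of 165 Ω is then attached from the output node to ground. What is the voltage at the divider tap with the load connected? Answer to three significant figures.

The load sits in parallel with R_B: R_B‖R_L = (150 × 165) / (150 + 165) = 78.57 Ω.
V_out = 38.3 × 78.57 / (220 + 78.57) = 38.3 × 78.57/298.6 = 10.1 V.
(Unloaded it would have been 15.5 V.)

V_out ≈ 10.1 V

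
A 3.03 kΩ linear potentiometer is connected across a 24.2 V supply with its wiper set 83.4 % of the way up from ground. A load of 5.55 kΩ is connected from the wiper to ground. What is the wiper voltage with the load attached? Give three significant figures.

V ≈ 18.8 V

The wiper splits the pot into (1−α)R = 503.0 Ω above and αR = 2527 Ω below.
Lower section ‖ load = 1736 Ω.
V_wiper = 24.2 × 1736/(503.0 + 1736) = 18.8 V.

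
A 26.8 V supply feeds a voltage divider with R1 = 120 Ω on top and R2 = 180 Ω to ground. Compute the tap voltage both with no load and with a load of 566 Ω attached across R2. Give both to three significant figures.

Open-circuit: V = 26.8 × 180/(120 + 180) = 16.1 V.
With the load, R2 becomes R2‖R_L = 136.6 Ω, so V = 26.8 × 136.6/256.6 = 14.3 V.

Unloaded: 16.1 V; loaded: 14.3 V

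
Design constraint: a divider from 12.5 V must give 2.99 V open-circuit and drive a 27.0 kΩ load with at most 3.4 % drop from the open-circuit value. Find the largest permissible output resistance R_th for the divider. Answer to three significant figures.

Loading drop = R_th/(R_th + R_L) ≤ 0.0340, so R_th ≤ R_L · ε/(1−ε) = 27.0 kΩ × 0.0340/0.9660 = 950 Ω.
(Any R1, R2 with R2/(R1+R2) = 0.239 and R1‖R2 ≤ 950 Ω will meet the spec.)

R_th ≤ 950 Ω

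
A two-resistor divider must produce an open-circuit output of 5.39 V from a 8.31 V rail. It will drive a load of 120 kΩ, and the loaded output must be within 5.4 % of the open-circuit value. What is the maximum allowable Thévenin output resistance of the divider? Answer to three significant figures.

Loading drop = R_th/(R_th + R_L) ≤ 0.0540, so R_th ≤ R_L · ε/(1−ε) = 120 kΩ × 0.0540/0.9460 = 6.85 kΩ.
(Any R1, R2 with R2/(R1+R2) = 0.649 and R1‖R2 ≤ 6.85 kΩ will meet the spec.)

R_th ≤ 6.85 kΩ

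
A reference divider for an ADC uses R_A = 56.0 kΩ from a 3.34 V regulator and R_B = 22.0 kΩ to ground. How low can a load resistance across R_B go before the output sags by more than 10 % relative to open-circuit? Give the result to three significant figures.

Output resistance R_th = R_A‖R_B = (56.0 × 22.0)/78.00 = 15.79 kΩ.
The fractional drop is R_th/(R_th + R_L); requiring this ≤ 0.100 gives R_L ≥ R_th(1/0.100 − 1) = 15.79 × 9.000 = 142 kΩ.

R_L(min) ≈ 142 kΩ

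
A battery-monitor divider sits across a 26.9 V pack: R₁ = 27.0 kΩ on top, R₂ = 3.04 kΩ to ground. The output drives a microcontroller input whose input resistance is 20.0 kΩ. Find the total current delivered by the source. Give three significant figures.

R₂‖R_L = 2.639 kΩ, so the source sees R₁ + R₂‖R_L = 29.64 kΩ.
I = 26.9 V / 29.64 kΩ = 0.908 mA.

I ≈ 0.908 mA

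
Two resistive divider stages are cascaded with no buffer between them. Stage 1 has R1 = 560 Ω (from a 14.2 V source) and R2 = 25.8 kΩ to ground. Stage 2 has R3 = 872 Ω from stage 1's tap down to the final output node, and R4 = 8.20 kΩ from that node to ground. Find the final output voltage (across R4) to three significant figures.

V_out ≈ 11.8 V

Stage 2 presents R3+R4 = 9072 Ω as a load on stage 1's tap.
Stage 1's lower leg becomes R2‖(R3+R4) = 6712 Ω, so V_mid = 14.2 × 6712/7272 = 13.11 V.
Stage 2 is itself unloaded: V_out = V_mid × R4/(R3+R4) = 13.11 × 8200/9072 = 11.8 V.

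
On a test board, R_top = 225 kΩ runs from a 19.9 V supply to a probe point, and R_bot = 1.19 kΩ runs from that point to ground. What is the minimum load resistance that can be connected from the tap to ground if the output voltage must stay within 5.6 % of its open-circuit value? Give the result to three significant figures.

Output resistance R_th = R_top‖R_bot = (225 × 1.19)/226.2 = 1.184 kΩ.
The fractional drop is R_th/(R_th + R_L); requiring this ≤ 0.0560 gives R_L ≥ R_th(1/0.0560 − 1) = 1.184 × 16.86 = 20.0 kΩ.

R_L(min) ≈ 20.0 kΩ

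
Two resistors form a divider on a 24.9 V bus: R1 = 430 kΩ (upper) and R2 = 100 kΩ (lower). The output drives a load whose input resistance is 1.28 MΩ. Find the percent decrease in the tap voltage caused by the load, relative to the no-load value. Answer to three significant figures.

The divider's output (Thévenin) resistance is R1‖R2 = 81.13 kΩ.
Fractional drop under load = R_th/(R_th + R_L) = 81.13 / (81.13 + 1280) = 0.05961.
So the output falls by 5.96 %.

5.96 %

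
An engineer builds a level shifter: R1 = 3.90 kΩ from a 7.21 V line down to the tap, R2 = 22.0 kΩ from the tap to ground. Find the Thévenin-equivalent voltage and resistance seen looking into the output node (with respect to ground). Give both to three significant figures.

V_th = 6.12 V, R_th = 3.31 kΩ

V_th is the open-circuit tap voltage: 7.21 × 22.0/(3.90 + 22.0) = 6.12 V.
With the supply zeroed, R1 and R2 appear in parallel from the tap: R_th = R1‖R2 = (3.90 × 22.0)/25.90 = 3.31 kΩ.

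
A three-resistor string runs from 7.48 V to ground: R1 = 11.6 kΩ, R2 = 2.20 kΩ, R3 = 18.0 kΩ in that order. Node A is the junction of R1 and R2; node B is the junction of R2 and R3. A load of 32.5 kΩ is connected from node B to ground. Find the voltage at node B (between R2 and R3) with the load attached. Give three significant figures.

V ≈ 3.41 V

At node B, R3 is in parallel with the load: R3‖R_L = 11.58 kΩ.
Below node A the resistance is R2 + (R3‖R_L) = 13.78 kΩ, so V_A = 7.48 × 13.78/25.38 = 4.062 V.
Then V_B = V_A × (R3‖R_L)/(R2 + R3‖R_L) = 4.062 × 11.58/13.78 = 3.41 V.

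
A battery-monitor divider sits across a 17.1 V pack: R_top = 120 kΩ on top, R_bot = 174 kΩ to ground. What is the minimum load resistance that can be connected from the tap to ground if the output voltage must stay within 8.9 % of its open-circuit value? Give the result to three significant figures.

Output resistance R_th = R_top‖R_bot = (120 × 174)/294.0 = 71.02 kΩ.
The fractional drop is R_th/(R_th + R_L); requiring this ≤ 0.0890 gives R_L ≥ R_th(1/0.0890 − 1) = 71.02 × 10.24 = 727 kΩ.

R_L(min) ≈ 727 kΩ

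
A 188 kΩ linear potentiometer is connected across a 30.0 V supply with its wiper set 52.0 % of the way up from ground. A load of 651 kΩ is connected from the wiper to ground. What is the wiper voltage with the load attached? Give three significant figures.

The wiper splits the pot into (1−α)R = 90.24 kΩ above and αR = 97.76 kΩ below.
Lower section ‖ load = 85.00 kΩ.
V_wiper = 30.0 × 85.00/(90.24 + 85.00) = 14.6 V.

V ≈ 14.6 V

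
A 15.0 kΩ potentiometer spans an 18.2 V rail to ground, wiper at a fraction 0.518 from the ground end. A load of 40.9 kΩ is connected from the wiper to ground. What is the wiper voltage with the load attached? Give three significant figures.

The wiper splits the pot into (1−α)R = 7.230 kΩ above and αR = 7.770 kΩ below.
Lower section ‖ load = 6.530 kΩ.
V_wiper = 18.2 × 6.530/(7.230 + 6.530) = 8.64 V.

V ≈ 8.64 V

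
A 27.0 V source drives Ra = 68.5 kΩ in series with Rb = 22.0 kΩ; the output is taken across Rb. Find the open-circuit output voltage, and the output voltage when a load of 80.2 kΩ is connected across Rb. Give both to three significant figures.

Unloaded: 6.56 V; loaded: 5.44 V

Open-circuit: V = 27.0 × 22.0/(68.5 + 22.0) = 6.56 V.
With the load, Rb becomes Rb‖R_L = 17.26 kΩ, so V = 27.0 × 17.26/85.76 = 5.44 V.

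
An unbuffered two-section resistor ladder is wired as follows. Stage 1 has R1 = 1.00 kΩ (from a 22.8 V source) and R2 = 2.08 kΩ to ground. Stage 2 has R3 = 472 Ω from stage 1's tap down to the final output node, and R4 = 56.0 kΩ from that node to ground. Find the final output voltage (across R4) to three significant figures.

Stage 2 presents R3+R4 = 56470 Ω as a load on stage 1's tap.
Stage 1's lower leg becomes R2‖(R3+R4) = 2006 Ω, so V_mid = 22.8 × 2006/3006 = 15.22 V.
Stage 2 is itself unloaded: V_out = V_mid × R4/(R3+R4) = 15.22 × 56000/56470 = 15.1 V.

V_out ≈ 15.1 V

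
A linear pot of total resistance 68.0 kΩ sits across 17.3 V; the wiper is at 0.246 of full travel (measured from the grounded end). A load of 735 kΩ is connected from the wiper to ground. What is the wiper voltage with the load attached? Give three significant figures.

The wiper splits the pot into (1−α)R = 51.27 kΩ above and αR = 16.73 kΩ below.
Lower section ‖ load = 16.36 kΩ.
V_wiper = 17.3 × 16.36/(51.27 + 16.36) = 4.18 V.

V ≈ 4.18 V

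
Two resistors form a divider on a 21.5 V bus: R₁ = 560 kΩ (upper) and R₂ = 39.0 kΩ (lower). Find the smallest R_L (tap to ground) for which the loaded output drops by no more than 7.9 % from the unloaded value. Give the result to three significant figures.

Output resistance R_th = R₁‖R₂ = (560 × 39.0)/599.0 = 36.46 kΩ.
The fractional drop is R_th/(R_th + R_L); requiring this ≤ 0.0790 gives R_L ≥ R_th(1/0.0790 − 1) = 36.46 × 11.66 = 425 kΩ.

R_L(min) ≈ 425 kΩ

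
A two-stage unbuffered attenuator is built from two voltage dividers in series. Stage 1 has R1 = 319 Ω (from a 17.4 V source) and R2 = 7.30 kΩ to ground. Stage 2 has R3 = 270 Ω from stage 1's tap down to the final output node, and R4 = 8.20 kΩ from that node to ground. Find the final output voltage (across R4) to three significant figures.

Stage 2 presents R3+R4 = 8470 Ω as a load on stage 1's tap.
Stage 1's lower leg becomes R2‖(R3+R4) = 3921 Ω, so V_mid = 17.4 × 3921/4240 = 16.09 V.
Stage 2 is itself unloaded: V_out = V_mid × R4/(R3+R4) = 16.09 × 8200/8470 = 15.6 V.

V_out ≈ 15.6 V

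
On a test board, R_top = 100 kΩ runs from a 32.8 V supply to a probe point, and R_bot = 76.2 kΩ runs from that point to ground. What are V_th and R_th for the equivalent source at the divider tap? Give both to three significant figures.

V_th = 14.2 V, R_th = 43.2 kΩ

V_th is the open-circuit tap voltage: 32.8 × 76.2/(100 + 76.2) = 14.2 V.
With the supply zeroed, R_top and R_bot appear in parallel from the tap: R_th = R_top‖R_bot = (100 × 76.2)/176.2 = 43.2 kΩ.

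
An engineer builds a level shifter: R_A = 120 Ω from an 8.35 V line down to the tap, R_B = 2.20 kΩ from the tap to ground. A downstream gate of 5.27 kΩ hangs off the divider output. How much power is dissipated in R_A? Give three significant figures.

Total resistance from the source is R_A + (R_B‖R_L) = 1672 Ω, so I = 8.35/1672 Ω = 4.994 mA.
P = I²·R_A = (4.994 mA)² × 120 Ω = 2.99 mW.

P ≈ 2.99 mW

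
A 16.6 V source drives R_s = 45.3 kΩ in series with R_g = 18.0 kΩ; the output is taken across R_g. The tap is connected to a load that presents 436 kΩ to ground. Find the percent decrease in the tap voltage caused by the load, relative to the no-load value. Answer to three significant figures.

The divider's output (Thévenin) resistance is R_s‖R_g = 12.88 kΩ.
Fractional drop under load = R_th/(R_th + R_L) = 12.88 / (12.88 + 436) = 0.02870.
So the output falls by 2.87 %.

2.87 %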